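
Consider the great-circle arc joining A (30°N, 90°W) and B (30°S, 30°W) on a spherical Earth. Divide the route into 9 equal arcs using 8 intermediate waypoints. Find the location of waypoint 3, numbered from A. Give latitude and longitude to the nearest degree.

From cos δ = sin φ₁ sin φ₂ + cos φ₁ cos φ₂ cos Δλ, the central angle is δ ≈ 1.445 rad (82.8°).
Interpolate at f = 3/9 with slerp weights a = sin((1−f)δ)/sin δ ≈ 0.828, b = sin(fδ)/sin δ ≈ 0.467.
p = a·p₁ + b·p₂ ≈ (0.350, -0.919, 0.180); φ = arcsin(p_z) ≈ 10.39°, λ = atan2(p_y, p_x) ≈ -69.14°.

≈ (10°N, 69°W)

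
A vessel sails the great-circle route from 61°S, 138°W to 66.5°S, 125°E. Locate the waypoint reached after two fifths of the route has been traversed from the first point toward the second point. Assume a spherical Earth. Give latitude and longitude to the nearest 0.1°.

≈ 70.6°S, 168.7°W

Convert each endpoint to a unit vector on the sphere (x = cos φ cos λ, y = cos φ sin λ, z = sin φ).
The central angle between the endpoints is δ = arccos(p₁·p₂) ≈ 0.678 rad (38.9°).
Interpolate at f = 2/5 with slerp weights a = sin((1−f)δ)/sin δ ≈ 0.631, b = sin(fδ)/sin δ ≈ 0.427.
p = a·p₁ + b·p₂ ≈ (-0.325, -0.065, -0.943); φ = arcsin(p_z) ≈ -70.64°, λ = atan2(p_y, p_x) ≈ -168.67°.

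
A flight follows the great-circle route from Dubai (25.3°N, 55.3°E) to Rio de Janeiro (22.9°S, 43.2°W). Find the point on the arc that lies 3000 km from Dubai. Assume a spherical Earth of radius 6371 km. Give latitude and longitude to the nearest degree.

Write both endpoints as unit vectors p₁, p₂ with components (cos φ cos λ, cos φ sin λ, sin φ).
The central angle between the endpoints is δ = arccos(p₁·p₂) ≈ 1.864 rad (106.8°). The total great-circle distance is δ·R ≈ 1.864 × 6371 ≈ 11878 km, so the target fraction is f = 3000/11878 ≈ 0.253.
Interpolate at f ≈ 0.253 with slerp weights a = sin((1−f)δ)/sin δ ≈ 1.028, b = sin(fδ)/sin δ ≈ 0.474.
p = a·p₁ + b·p₂ ≈ (0.848, 0.465, 0.255); φ = arcsin(p_z) ≈ 14.78°, λ = atan2(p_y, p_x) ≈ 28.78°.

≈ 15°N, 29°E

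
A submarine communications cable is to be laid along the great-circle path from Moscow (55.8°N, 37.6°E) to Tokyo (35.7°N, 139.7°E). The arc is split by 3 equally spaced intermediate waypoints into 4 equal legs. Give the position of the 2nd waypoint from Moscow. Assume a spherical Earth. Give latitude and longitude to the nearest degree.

Write both endpoints as unit vectors p₁, p₂ with components (cos φ cos λ, cos φ sin λ, sin φ).
The central angle between the endpoints is δ = arccos(p₁·p₂) ≈ 1.173 rad (67.2°).
Interpolate at f = 2/4 with slerp weights a = sin((1−f)δ)/sin δ ≈ 0.600, b = sin(fδ)/sin δ ≈ 0.600.
p = a·p₁ + b·p₂ ≈ (-0.104, 0.521, 0.847); φ = arcsin(p_z) ≈ 57.88°, λ = atan2(p_y, p_x) ≈ 101.33°.

≈ 58°N, 101°E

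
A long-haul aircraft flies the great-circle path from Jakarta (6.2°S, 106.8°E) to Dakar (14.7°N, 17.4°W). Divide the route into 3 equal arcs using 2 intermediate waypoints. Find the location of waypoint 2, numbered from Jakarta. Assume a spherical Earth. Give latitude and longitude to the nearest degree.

The haversine formula gives a central angle δ ≈ 2.175 rad (124.6°) between the endpoints.
Interpolate at f = 2/3 with slerp weights a = sin((1−f)δ)/sin δ ≈ 0.806, b = sin(fδ)/sin δ ≈ 1.206.
p = a·p₁ + b·p₂ ≈ (0.882, 0.418, 0.219); φ = arcsin(p_z) ≈ 12.65°, λ = atan2(p_y, p_x) ≈ 25.36°.

≈ 13°N, 25°E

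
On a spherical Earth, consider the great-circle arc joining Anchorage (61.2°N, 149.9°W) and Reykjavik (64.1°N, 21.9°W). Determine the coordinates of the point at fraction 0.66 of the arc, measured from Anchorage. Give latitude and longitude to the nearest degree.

≈ 76°N, 58°W

Convert each endpoint to a unit vector on the sphere (x = cos φ cos λ, y = cos φ sin λ, z = sin φ).
The central angle between the endpoints is δ = arccos(p₁·p₂) ≈ 0.852 rad (48.8°).
Interpolate at f = 0.66 with slerp weights a = sin((1−f)δ)/sin δ ≈ 0.380, b = sin(fδ)/sin δ ≈ 0.708.
p = a·p₁ + b·p₂ ≈ (0.129, -0.207, 0.970); φ = arcsin(p_z) ≈ 75.88°, λ = atan2(p_y, p_x) ≈ -58.10°.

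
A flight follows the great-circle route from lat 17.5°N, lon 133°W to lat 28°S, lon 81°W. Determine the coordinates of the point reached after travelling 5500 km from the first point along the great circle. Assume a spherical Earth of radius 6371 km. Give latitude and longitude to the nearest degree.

Write both endpoints as unit vectors p₁, p₂ with components (cos φ cos λ, cos φ sin λ, sin φ).
The central angle between the endpoints is δ = arccos(p₁·p₂) ≈ 1.184 rad (67.8°). The total great-circle distance is δ·R ≈ 1.184 × 6371 ≈ 7543 km, so the target fraction is f = 5500/7543 ≈ 0.729.
Interpolate at f ≈ 0.729 with slerp weights a = sin((1−f)δ)/sin δ ≈ 0.340, b = sin(fδ)/sin δ ≈ 0.821.
p = a·p₁ + b·p₂ ≈ (-0.108, -0.953, -0.283); φ = arcsin(p_z) ≈ -16.43°, λ = atan2(p_y, p_x) ≈ -96.47°.

≈ lat 16°S, lon 96°W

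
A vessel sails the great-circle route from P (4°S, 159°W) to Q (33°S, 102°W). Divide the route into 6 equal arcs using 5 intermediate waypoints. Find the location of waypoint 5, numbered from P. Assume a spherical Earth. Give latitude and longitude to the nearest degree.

≈ (30°S, 113°W)

Write both endpoints as unit vectors p₁, p₂ with components (cos φ cos λ, cos φ sin λ, sin φ).
The central angle between the endpoints is δ = arccos(p₁·p₂) ≈ 1.055 rad (60.4°).
Interpolate at f = 5/6 with slerp weights a = sin((1−f)δ)/sin δ ≈ 0.201, b = sin(fδ)/sin δ ≈ 0.885.
p = a·p₁ + b·p₂ ≈ (-0.342, -0.798, -0.496); φ = arcsin(p_z) ≈ -29.75°, λ = atan2(p_y, p_x) ≈ -113.17°.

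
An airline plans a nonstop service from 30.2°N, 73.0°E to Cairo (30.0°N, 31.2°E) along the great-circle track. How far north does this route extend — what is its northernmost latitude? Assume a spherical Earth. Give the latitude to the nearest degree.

≈ 32°N

The great circle lies in the plane with unit normal n̂ = (p₁ × p₂)/|p₁ × p₂|.
Here n̂_z ≈ -0.850; the vertex latitude is φ_max = arccos|n̂_z| ≈ 31.8°.
Check via Clairaut: cos φ_max = |cos φ₁| · sin C = cos(30.2°)·sin(79.5°) ≈ 0.850, again giving ≈ 31.8°.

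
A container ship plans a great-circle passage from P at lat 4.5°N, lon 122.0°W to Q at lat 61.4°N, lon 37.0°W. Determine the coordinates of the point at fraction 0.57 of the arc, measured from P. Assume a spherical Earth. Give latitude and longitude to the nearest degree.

From cos δ = sin φ₁ sin φ₂ + cos φ₁ cos φ₂ cos Δλ, the central angle is δ ≈ 1.460 rad (83.7°).
Interpolate at f = 0.57 with slerp weights a = sin((1−f)δ)/sin δ ≈ 0.591, b = sin(fδ)/sin δ ≈ 0.744.
p = a·p₁ + b·p₂ ≈ (-0.028, -0.714, 0.700); φ = arcsin(p_z) ≈ 44.39°, λ = atan2(p_y, p_x) ≈ -92.23°.

≈ lat 44°N, lon 92°W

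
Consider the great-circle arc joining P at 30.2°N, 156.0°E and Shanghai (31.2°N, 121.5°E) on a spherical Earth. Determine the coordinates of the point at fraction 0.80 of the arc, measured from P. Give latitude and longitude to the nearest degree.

Write both endpoints as unit vectors p₁, p₂ with components (cos φ cos λ, cos φ sin λ, sin φ).
The central angle between the endpoints is δ = arccos(p₁·p₂) ≈ 0.516 rad (29.6°).
Interpolate at f = 0.80 with slerp weights a = sin((1−f)δ)/sin δ ≈ 0.209, b = sin(fδ)/sin δ ≈ 0.813.
p = a·p₁ + b·p₂ ≈ (-0.528, 0.666, 0.526); φ = arcsin(p_z) ≈ 31.75°, λ = atan2(p_y, p_x) ≈ 128.40°.

≈ 32°N, 128°E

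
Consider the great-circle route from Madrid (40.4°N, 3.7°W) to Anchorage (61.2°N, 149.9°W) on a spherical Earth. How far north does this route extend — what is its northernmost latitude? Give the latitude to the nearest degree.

The great circle lies in the plane with unit normal n̂ = (p₁ × p₂)/|p₁ × p₂|.
Here n̂_z ≈ -0.212; the vertex latitude is φ_max = arccos|n̂_z| ≈ 77.8°.
Check via Clairaut: cos φ_max = |cos φ₁| · sin C = cos(40.4°)·sin(16.1°) ≈ 0.212, again giving ≈ 77.8°.

≈ 78°N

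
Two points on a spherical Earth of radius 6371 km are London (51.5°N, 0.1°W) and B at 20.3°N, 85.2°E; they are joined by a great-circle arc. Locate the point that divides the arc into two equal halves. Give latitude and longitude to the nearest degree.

≈ 44°N, 53°E

Convert each endpoint to a unit vector on the sphere (x = cos φ cos λ, y = cos φ sin λ, z = sin φ).
The central angle between the endpoints is δ = arccos(p₁·p₂) ≈ 1.246 rad (71.4°).
Interpolate at f = 1/2 with slerp weights a = sin((1−f)δ)/sin δ ≈ 0.616, b = sin(fδ)/sin δ ≈ 0.616.
p = a·p₁ + b·p₂ ≈ (0.432, 0.575, 0.695); φ = arcsin(p_z) ≈ 44.06°, λ = atan2(p_y, p_x) ≈ 53.10°.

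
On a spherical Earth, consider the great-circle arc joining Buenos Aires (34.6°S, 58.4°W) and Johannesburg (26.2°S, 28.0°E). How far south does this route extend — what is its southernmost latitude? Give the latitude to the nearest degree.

≈ 39°S

The great circle lies in the plane with unit normal n̂ = (p₁ × p₂)/|p₁ × p₂|.
Here n̂_z ≈ +0.772; the vertex latitude is φ_max = arccos|n̂_z| ≈ 39.5°.
Check via Clairaut: cos φ_max = |cos φ₁| · sin C = cos(34.6°)·sin(110.3°) ≈ 0.772, again giving ≈ 39.5°.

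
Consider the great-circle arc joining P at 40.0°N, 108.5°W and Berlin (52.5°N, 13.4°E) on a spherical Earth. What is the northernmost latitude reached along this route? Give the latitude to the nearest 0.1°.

The great circle lies in the plane with unit normal n̂ = (p₁ × p₂)/|p₁ × p₂|.
Here n̂_z ≈ +0.410; the vertex latitude is φ_max = arccos|n̂_z| ≈ 65.8°.
Check via Clairaut: cos φ_max = |cos φ₁| · sin C = cos(40.0°)·sin(32.4°) ≈ 0.410, again giving ≈ 65.8°.

≈ 65.8°N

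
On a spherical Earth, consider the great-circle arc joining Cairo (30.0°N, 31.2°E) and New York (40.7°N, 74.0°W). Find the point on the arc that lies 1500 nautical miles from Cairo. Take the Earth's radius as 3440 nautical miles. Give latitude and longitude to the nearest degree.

≈ 44°N, 5°E

Write both endpoints as unit vectors p₁, p₂ with components (cos φ cos λ, cos φ sin λ, sin φ).
The central angle between the endpoints is δ = arccos(p₁·p₂) ≈ 1.416 rad (81.1°). The total great-circle distance is δ·R ≈ 1.416 × 3440 ≈ 4872 nmi, so the target fraction is f = 1500/4872 ≈ 0.308.
Interpolate at f ≈ 0.308 with slerp weights a = sin((1−f)δ)/sin δ ≈ 0.841, b = sin(fδ)/sin δ ≈ 0.427.
p = a·p₁ + b·p₂ ≈ (0.712, 0.066, 0.699); φ = arcsin(p_z) ≈ 44.35°, λ = atan2(p_y, p_x) ≈ 5.27°.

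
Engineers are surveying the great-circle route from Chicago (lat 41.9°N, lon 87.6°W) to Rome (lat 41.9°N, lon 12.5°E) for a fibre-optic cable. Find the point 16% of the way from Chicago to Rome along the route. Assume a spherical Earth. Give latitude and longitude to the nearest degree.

≈ lat 48°N, lon 75°W

Write both endpoints as unit vectors p₁, p₂ with components (cos φ cos λ, cos φ sin λ, sin φ).
The central angle between the endpoints is δ = arccos(p₁·p₂) ≈ 1.214 rad (69.6°).
Interpolate at f = 0.16 with slerp weights a = sin((1−f)δ)/sin δ ≈ 0.909, b = sin(fδ)/sin δ ≈ 0.206.
p = a·p₁ + b·p₂ ≈ (0.178, -0.643, 0.745); φ = arcsin(p_z) ≈ 48.15°, λ = atan2(p_y, p_x) ≈ -74.52°.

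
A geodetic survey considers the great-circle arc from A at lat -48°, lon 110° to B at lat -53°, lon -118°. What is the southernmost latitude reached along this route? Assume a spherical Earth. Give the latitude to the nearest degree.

The great circle lies in the plane with unit normal n̂ = (p₁ × p₂)/|p₁ × p₂|.
Here n̂_z ≈ +0.316; the vertex latitude is φ_max = arccos|n̂_z| ≈ 71.6°.

≈ -72°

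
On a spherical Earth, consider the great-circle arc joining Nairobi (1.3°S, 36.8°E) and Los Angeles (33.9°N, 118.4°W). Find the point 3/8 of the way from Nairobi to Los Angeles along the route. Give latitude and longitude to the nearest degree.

Write both endpoints as unit vectors p₁, p₂ with components (cos φ cos λ, cos φ sin λ, sin φ).
The central angle between the endpoints is δ = arccos(p₁·p₂) ≈ 2.443 rad (140.0°).
Interpolate at f = 3/8 with slerp weights a = sin((1−f)δ)/sin δ ≈ 1.554, b = sin(fδ)/sin δ ≈ 1.234.
p = a·p₁ + b·p₂ ≈ (0.757, 0.030, 0.653); φ = arcsin(p_z) ≈ 40.76°, λ = atan2(p_y, p_x) ≈ 2.25°.

≈ 41°N, 2°E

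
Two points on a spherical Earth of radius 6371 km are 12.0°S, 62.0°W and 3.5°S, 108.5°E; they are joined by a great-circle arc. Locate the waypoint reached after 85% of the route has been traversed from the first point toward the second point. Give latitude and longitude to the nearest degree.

Write both endpoints as unit vectors p₁, p₂ with components (cos φ cos λ, cos φ sin λ, sin φ).
The central angle between the endpoints is δ = arccos(p₁·p₂) ≈ 2.825 rad (161.8°).
Interpolate at f = 0.85 with slerp weights a = sin((1−f)δ)/sin δ ≈ 1.320, b = sin(fδ)/sin δ ≈ 2.166.
p = a·p₁ + b·p₂ ≈ (-0.080, 0.910, -0.407); φ = arcsin(p_z) ≈ -23.99°, λ = atan2(p_y, p_x) ≈ 95.01°.

≈ 24°S, 95°E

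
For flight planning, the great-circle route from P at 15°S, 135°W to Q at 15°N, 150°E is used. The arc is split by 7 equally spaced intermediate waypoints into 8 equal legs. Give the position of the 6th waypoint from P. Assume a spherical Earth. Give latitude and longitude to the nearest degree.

Write both endpoints as unit vectors p₁, p₂ with components (cos φ cos λ, cos φ sin λ, sin φ).
The central angle between the endpoints is δ = arccos(p₁·p₂) ≈ 1.395 rad (80.0°).
Interpolate at f = 6/8 with slerp weights a = sin((1−f)δ)/sin δ ≈ 0.347, b = sin(fδ)/sin δ ≈ 0.879.
p = a·p₁ + b·p₂ ≈ (-0.973, 0.188, 0.138); φ = arcsin(p_z) ≈ 7.92°, λ = atan2(p_y, p_x) ≈ 169.09°.

≈ 8°N, 169°E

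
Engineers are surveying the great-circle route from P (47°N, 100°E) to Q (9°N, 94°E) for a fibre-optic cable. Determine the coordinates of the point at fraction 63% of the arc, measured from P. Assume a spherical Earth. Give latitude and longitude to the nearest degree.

≈ (23°N, 96°E)

Write both endpoints as unit vectors p₁, p₂ with components (cos φ cos λ, cos φ sin λ, sin φ).
The central angle between the endpoints is δ = arccos(p₁·p₂) ≈ 0.669 rad (38.3°).
Interpolate at f = 0.63 with slerp weights a = sin((1−f)δ)/sin δ ≈ 0.395, b = sin(fδ)/sin δ ≈ 0.660.
p = a·p₁ + b·p₂ ≈ (-0.092, 0.915, 0.392); φ = arcsin(p_z) ≈ 23.09°, λ = atan2(p_y, p_x) ≈ 95.75°.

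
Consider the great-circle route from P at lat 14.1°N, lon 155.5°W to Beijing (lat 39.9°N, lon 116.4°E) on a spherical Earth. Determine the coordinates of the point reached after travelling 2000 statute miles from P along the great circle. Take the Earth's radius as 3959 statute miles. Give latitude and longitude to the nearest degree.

≈ lat 30°N, lon 179°E

From cos δ = sin φ₁ sin φ₂ + cos φ₁ cos φ₂ cos Δλ, the central angle is δ ≈ 1.389 rad (79.6°). The total great-circle distance is δ·R ≈ 1.389 × 3959 ≈ 5498 mi, so the target fraction is f = 2000/5498 ≈ 0.364.
Interpolate at f ≈ 0.364 with slerp weights a = sin((1−f)δ)/sin δ ≈ 0.786, b = sin(fδ)/sin δ ≈ 0.492.
p = a·p₁ + b·p₂ ≈ (-0.862, 0.022, 0.507); φ = arcsin(p_z) ≈ 30.47°, λ = atan2(p_y, p_x) ≈ 178.54°.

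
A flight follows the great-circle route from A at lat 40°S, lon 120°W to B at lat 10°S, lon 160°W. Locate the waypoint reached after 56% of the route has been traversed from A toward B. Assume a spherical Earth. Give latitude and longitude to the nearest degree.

≈ lat 25°S, lon 145°W

The haversine formula gives a central angle δ ≈ 0.810 rad (46.4°) between the endpoints.
Interpolate at f = 0.56 with slerp weights a = sin((1−f)δ)/sin δ ≈ 0.482, b = sin(fδ)/sin δ ≈ 0.605.
p = a·p₁ + b·p₂ ≈ (-0.744, -0.523, -0.415); φ = arcsin(p_z) ≈ -24.50°, λ = atan2(p_y, p_x) ≈ -144.89°.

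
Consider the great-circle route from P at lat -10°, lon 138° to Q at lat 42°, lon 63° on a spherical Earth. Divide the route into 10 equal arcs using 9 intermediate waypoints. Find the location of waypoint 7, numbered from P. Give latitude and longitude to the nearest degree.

Write both endpoints as unit vectors p₁, p₂ with components (cos φ cos λ, cos φ sin λ, sin φ).
The central angle between the endpoints is δ = arccos(p₁·p₂) ≈ 1.498 rad (85.8°).
Interpolate at f = 7/10 with slerp weights a = sin((1−f)δ)/sin δ ≈ 0.435, b = sin(fδ)/sin δ ≈ 0.869.
p = a·p₁ + b·p₂ ≈ (-0.026, 0.862, 0.506); φ = arcsin(p_z) ≈ 30.38°, λ = atan2(p_y, p_x) ≈ 91.70°.

≈ lat 30°, lon 92°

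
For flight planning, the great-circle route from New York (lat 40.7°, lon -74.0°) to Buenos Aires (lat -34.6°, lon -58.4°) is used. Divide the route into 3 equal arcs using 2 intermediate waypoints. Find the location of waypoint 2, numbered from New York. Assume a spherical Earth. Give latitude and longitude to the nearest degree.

≈ lat -10°, lon -64°

From cos δ = sin φ₁ sin φ₂ + cos φ₁ cos φ₂ cos Δλ, the central angle is δ ≈ 1.338 rad (76.7°).
Interpolate at f = 2/3 with slerp weights a = sin((1−f)δ)/sin δ ≈ 0.443, b = sin(fδ)/sin δ ≈ 0.800.
p = a·p₁ + b·p₂ ≈ (0.438, -0.884, -0.165); φ = arcsin(p_z) ≈ -9.51°, λ = atan2(p_y, p_x) ≈ -63.66°.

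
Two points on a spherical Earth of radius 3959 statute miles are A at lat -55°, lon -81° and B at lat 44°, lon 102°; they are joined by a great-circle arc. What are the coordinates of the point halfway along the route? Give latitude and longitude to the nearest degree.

≈ lat -40°, lon 114°

Write both endpoints as unit vectors p₁, p₂ with components (cos φ cos λ, cos φ sin λ, sin φ).
The central angle between the endpoints is δ = arccos(p₁·p₂) ≈ 2.947 rad (168.8°).
Interpolate at f = 1/2 with slerp weights a = sin((1−f)δ)/sin δ ≈ 5.138, b = sin(fδ)/sin δ ≈ 5.138.
p = a·p₁ + b·p₂ ≈ (-0.307, 0.704, -0.640); φ = arcsin(p_z) ≈ -39.77°, λ = atan2(p_y, p_x) ≈ 113.58°.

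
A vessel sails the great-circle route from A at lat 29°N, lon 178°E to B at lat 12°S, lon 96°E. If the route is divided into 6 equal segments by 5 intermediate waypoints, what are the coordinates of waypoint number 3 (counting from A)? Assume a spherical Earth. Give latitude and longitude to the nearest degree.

≈ lat 11°N, lon 134°E

Convert each endpoint to a unit vector on the sphere (x = cos φ cos λ, y = cos φ sin λ, z = sin φ).
The central angle between the endpoints is δ = arccos(p₁·p₂) ≈ 1.553 rad (89.0°).
Interpolate at f = 3/6 with slerp weights a = sin((1−f)δ)/sin δ ≈ 0.701, b = sin(fδ)/sin δ ≈ 0.701.
p = a·p₁ + b·p₂ ≈ (-0.684, 0.703, 0.194); φ = arcsin(p_z) ≈ 11.19°, λ = atan2(p_y, p_x) ≈ 134.22°.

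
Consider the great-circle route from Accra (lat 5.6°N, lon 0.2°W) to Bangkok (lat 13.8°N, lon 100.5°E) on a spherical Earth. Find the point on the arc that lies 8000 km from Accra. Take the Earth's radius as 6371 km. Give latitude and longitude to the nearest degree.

Write both endpoints as unit vectors p₁, p₂ with components (cos φ cos λ, cos φ sin λ, sin φ).
The central angle between the endpoints is δ = arccos(p₁·p₂) ≈ 1.728 rad (99.0°). The total great-circle distance is δ·R ≈ 1.728 × 6371 ≈ 11007 km, so the target fraction is f = 8000/11007 ≈ 0.727.
Interpolate at f ≈ 0.727 with slerp weights a = sin((1−f)δ)/sin δ ≈ 0.460, b = sin(fδ)/sin δ ≈ 0.963.
p = a·p₁ + b·p₂ ≈ (0.288, 0.918, 0.275); φ = arcsin(p_z) ≈ 15.93°, λ = atan2(p_y, p_x) ≈ 72.59°.

≈ lat 16°N, lon 73°E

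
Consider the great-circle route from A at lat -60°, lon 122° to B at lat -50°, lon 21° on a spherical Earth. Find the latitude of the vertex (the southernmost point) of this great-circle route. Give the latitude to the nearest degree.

≈ -67°

The great circle lies in the plane with unit normal n̂ = (p₁ × p₂)/|p₁ × p₂|.
Here n̂_z ≈ -0.395; the vertex latitude is φ_max = arccos|n̂_z| ≈ 66.7°.
Check via Clairaut: cos φ_max = |cos φ₁| · sin C = cos(60.0°)·sin(127.8°) ≈ 0.395, again giving ≈ 66.7°.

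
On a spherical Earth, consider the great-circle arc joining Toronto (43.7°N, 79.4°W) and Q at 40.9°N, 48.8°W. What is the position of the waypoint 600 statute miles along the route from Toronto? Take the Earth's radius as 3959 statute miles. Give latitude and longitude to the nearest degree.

≈ 44°N, 67°W

Write both endpoints as unit vectors p₁, p₂ with components (cos φ cos λ, cos φ sin λ, sin φ).
The central angle between the endpoints is δ = arccos(p₁·p₂) ≈ 0.396 rad (22.7°). The total great-circle distance is δ·R ≈ 0.396 × 3959 ≈ 1567 mi, so the target fraction is f = 600/1567 ≈ 0.383.
Interpolate at f ≈ 0.383 with slerp weights a = sin((1−f)δ)/sin δ ≈ 0.627, b = sin(fδ)/sin δ ≈ 0.392.
p = a·p₁ + b·p₂ ≈ (0.278, -0.668, 0.690); φ = arcsin(p_z) ≈ 43.61°, λ = atan2(p_y, p_x) ≈ -67.39°.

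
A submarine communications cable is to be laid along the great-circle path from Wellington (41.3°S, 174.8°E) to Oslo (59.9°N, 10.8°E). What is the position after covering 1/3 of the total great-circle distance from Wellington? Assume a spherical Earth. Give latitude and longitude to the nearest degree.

Write both endpoints as unit vectors p₁, p₂ with components (cos φ cos λ, cos φ sin λ, sin φ).
The central angle between the endpoints is δ = arccos(p₁·p₂) ≈ 2.774 rad (158.9°).
Interpolate at f = 1/3 with slerp weights a = sin((1−f)δ)/sin δ ≈ 2.675, b = sin(fδ)/sin δ ≈ 2.221.
p = a·p₁ + b·p₂ ≈ (-0.907, 0.391, 0.156); φ = arcsin(p_z) ≈ 8.99°, λ = atan2(p_y, p_x) ≈ 156.69°.

≈ (9°N, 157°E)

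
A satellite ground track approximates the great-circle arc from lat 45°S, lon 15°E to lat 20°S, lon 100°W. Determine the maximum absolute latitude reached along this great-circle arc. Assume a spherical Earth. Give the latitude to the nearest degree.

≈ 53°S

The great circle lies in the plane with unit normal n̂ = (p₁ × p₂)/|p₁ × p₂|.
Here n̂_z ≈ -0.603; the vertex latitude is φ_max = arccos|n̂_z| ≈ 52.9°.
Check via Clairaut: cos φ_max = |cos φ₁| · sin C = cos(45.0°)·sin(121.5°) ≈ 0.603, again giving ≈ 52.9°.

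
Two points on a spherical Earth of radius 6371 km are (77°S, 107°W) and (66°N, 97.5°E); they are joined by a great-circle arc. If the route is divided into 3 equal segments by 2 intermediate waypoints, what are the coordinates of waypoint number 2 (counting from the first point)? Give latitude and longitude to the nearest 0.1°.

≈ (12.1°N, 117.6°E)

Convert each endpoint to a unit vector on the sphere (x = cos φ cos λ, y = cos φ sin λ, z = sin φ).
The central angle between the endpoints is δ = arccos(p₁·p₂) ≈ 2.910 rad (166.8°).
Interpolate at f = 2/3 with slerp weights a = sin((1−f)δ)/sin δ ≈ 3.600, b = sin(fδ)/sin δ ≈ 4.069.
p = a·p₁ + b·p₂ ≈ (-0.453, 0.867, 0.210); φ = arcsin(p_z) ≈ 12.11°, λ = atan2(p_y, p_x) ≈ 117.59°.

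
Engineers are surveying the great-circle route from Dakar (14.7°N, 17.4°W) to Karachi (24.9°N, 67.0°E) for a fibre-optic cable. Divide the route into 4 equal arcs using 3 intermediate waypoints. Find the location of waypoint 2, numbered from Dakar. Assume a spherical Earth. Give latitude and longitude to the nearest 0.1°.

≈ 25.9°N, 23.1°E

Convert each endpoint to a unit vector on the sphere (x = cos φ cos λ, y = cos φ sin λ, z = sin φ).
The central angle between the endpoints is δ = arccos(p₁·p₂) ≈ 1.377 rad (78.9°).
Interpolate at f = 2/4 with slerp weights a = sin((1−f)δ)/sin δ ≈ 0.648, b = sin(fδ)/sin δ ≈ 0.648.
p = a·p₁ + b·p₂ ≈ (0.827, 0.353, 0.437); φ = arcsin(p_z) ≈ 25.91°, λ = atan2(p_y, p_x) ≈ 23.13°.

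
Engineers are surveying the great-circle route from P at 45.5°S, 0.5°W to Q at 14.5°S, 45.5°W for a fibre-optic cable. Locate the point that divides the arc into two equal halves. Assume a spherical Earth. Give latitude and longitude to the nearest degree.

Write both endpoints as unit vectors p₁, p₂ with components (cos φ cos λ, cos φ sin λ, sin φ).
The central angle between the endpoints is δ = arccos(p₁·p₂) ≈ 0.852 rad (48.8°).
Interpolate at f = 1/2 with slerp weights a = sin((1−f)δ)/sin δ ≈ 0.549, b = sin(fδ)/sin δ ≈ 0.549.
p = a·p₁ + b·p₂ ≈ (0.757, -0.383, -0.529); φ = arcsin(p_z) ≈ -31.95°, λ = atan2(p_y, p_x) ≈ -26.79°.

≈ 32°S, 27°W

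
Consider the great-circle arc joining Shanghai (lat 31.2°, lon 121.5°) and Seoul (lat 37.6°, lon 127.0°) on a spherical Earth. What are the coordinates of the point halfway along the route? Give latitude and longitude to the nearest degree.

≈ lat 34°, lon 124°

Write both endpoints as unit vectors p₁, p₂ with components (cos φ cos λ, cos φ sin λ, sin φ).
The central angle between the endpoints is δ = arccos(p₁·p₂) ≈ 0.137 rad (7.8°).
Interpolate at f = 1/2 with slerp weights a = sin((1−f)δ)/sin δ ≈ 0.501, b = sin(fδ)/sin δ ≈ 0.501.
p = a·p₁ + b·p₂ ≈ (-0.463, 0.683, 0.565); φ = arcsin(p_z) ≈ 34.43°, λ = atan2(p_y, p_x) ≈ 124.14°.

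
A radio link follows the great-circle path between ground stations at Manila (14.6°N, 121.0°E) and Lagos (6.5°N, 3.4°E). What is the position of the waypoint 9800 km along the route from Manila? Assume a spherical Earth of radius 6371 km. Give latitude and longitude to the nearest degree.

≈ 14°N, 29°E

Convert each endpoint to a unit vector on the sphere (x = cos φ cos λ, y = cos φ sin λ, z = sin φ).
The central angle between the endpoints is δ = arccos(p₁·p₂) ≈ 2.001 rad (114.6°). The total great-circle distance is δ·R ≈ 2.001 × 6371 ≈ 12747 km, so the target fraction is f = 9800/12747 ≈ 0.769.
Interpolate at f ≈ 0.769 with slerp weights a = sin((1−f)δ)/sin δ ≈ 0.491, b = sin(fδ)/sin δ ≈ 1.100.
p = a·p₁ + b·p₂ ≈ (0.846, 0.472, 0.248); φ = arcsin(p_z) ≈ 14.37°, λ = atan2(p_y, p_x) ≈ 29.17°.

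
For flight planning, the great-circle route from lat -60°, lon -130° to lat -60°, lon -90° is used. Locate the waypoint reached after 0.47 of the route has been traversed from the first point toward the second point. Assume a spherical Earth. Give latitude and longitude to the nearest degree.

Convert each endpoint to a unit vector on the sphere (x = cos φ cos λ, y = cos φ sin λ, z = sin φ).
The central angle between the endpoints is δ = arccos(p₁·p₂) ≈ 0.344 rad (19.7°).
Interpolate at f = 0.47 with slerp weights a = sin((1−f)δ)/sin δ ≈ 0.538, b = sin(fδ)/sin δ ≈ 0.477.
p = a·p₁ + b·p₂ ≈ (-0.173, -0.445, -0.879); φ = arcsin(p_z) ≈ -61.51°, λ = atan2(p_y, p_x) ≈ -111.24°.

≈ lat -62°, lon -111°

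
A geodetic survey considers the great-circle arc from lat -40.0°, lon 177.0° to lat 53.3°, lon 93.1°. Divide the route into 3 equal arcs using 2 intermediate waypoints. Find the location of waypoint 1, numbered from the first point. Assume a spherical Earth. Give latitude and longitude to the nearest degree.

≈ lat -8°, lon 152°

Write both endpoints as unit vectors p₁, p₂ with components (cos φ cos λ, cos φ sin λ, sin φ).
The central angle between the endpoints is δ = arccos(p₁·p₂) ≈ 2.056 rad (117.8°).
Interpolate at f = 1/3 with slerp weights a = sin((1−f)δ)/sin δ ≈ 1.108, b = sin(fδ)/sin δ ≈ 0.716.
p = a·p₁ + b·p₂ ≈ (-0.871, 0.472, -0.138); φ = arcsin(p_z) ≈ -7.96°, λ = atan2(p_y, p_x) ≈ 151.57°.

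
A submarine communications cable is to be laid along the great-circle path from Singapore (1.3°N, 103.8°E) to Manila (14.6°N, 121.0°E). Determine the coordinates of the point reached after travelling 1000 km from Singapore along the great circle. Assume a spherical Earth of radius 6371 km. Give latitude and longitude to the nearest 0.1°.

≈ 6.9°N, 110.8°E

The haversine formula gives a central angle δ ≈ 0.377 rad (21.6°) between the endpoints. The total great-circle distance is δ·R ≈ 0.377 × 6371 ≈ 2399 km, so the target fraction is f = 1000/2399 ≈ 0.417.
Interpolate at f ≈ 0.417 with slerp weights a = sin((1−f)δ)/sin δ ≈ 0.592, b = sin(fδ)/sin δ ≈ 0.425.
p = a·p₁ + b·p₂ ≈ (-0.353, 0.928, 0.121); φ = arcsin(p_z) ≈ 6.93°, λ = atan2(p_y, p_x) ≈ 110.84°.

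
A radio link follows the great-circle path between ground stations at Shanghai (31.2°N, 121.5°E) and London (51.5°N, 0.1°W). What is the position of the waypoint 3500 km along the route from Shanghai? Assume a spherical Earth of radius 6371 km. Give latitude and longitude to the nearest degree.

≈ 55°N, 92°E

Convert each endpoint to a unit vector on the sphere (x = cos φ cos λ, y = cos φ sin λ, z = sin φ).
The central angle between the endpoints is δ = arccos(p₁·p₂) ≈ 1.444 rad (82.7°). The total great-circle distance is δ·R ≈ 1.444 × 6371 ≈ 9200 km, so the target fraction is f = 3500/9200 ≈ 0.380.
Interpolate at f ≈ 0.380 with slerp weights a = sin((1−f)δ)/sin δ ≈ 0.786, b = sin(fδ)/sin δ ≈ 0.526.
p = a·p₁ + b·p₂ ≈ (-0.024, 0.573, 0.819); φ = arcsin(p_z) ≈ 55.01°, λ = atan2(p_y, p_x) ≈ 92.37°.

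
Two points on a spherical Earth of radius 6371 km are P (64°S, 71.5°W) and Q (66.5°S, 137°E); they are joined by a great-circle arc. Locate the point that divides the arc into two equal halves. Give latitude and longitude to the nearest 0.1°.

Write both endpoints as unit vectors p₁, p₂ with components (cos φ cos λ, cos φ sin λ, sin φ).
The central angle between the endpoints is δ = arccos(p₁·p₂) ≈ 0.836 rad (47.9°).
Interpolate at f = 1/2 with slerp weights a = sin((1−f)δ)/sin δ ≈ 0.547, b = sin(fδ)/sin δ ≈ 0.547.
p = a·p₁ + b·p₂ ≈ (-0.083, -0.079, -0.993); φ = arcsin(p_z) ≈ -83.42°, λ = atan2(p_y, p_x) ≈ -136.69°.

≈ (83.4°S, 136.7°W)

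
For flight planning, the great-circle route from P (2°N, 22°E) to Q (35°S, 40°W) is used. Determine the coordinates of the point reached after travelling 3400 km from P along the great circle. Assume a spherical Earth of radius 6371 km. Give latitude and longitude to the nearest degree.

≈ (17°S, 2°W)

Convert each endpoint to a unit vector on the sphere (x = cos φ cos λ, y = cos φ sin λ, z = sin φ).
The central angle between the endpoints is δ = arccos(p₁·p₂) ≈ 1.198 rad (68.6°). The total great-circle distance is δ·R ≈ 1.198 × 6371 ≈ 7632 km, so the target fraction is f = 3400/7632 ≈ 0.446.
Interpolate at f ≈ 0.446 with slerp weights a = sin((1−f)δ)/sin δ ≈ 0.662, b = sin(fδ)/sin δ ≈ 0.546.
p = a·p₁ + b·p₂ ≈ (0.956, -0.040, -0.290); φ = arcsin(p_z) ≈ -16.87°, λ = atan2(p_y, p_x) ≈ -2.38°.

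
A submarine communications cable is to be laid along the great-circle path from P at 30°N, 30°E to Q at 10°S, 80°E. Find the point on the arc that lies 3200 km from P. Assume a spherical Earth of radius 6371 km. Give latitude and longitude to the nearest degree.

From cos δ = sin φ₁ sin φ₂ + cos φ₁ cos φ₂ cos Δλ, the central angle is δ ≈ 1.091 rad (62.5°). The total great-circle distance is δ·R ≈ 1.091 × 6371 ≈ 6952 km, so the target fraction is f = 3200/6952 ≈ 0.460.
Interpolate at f ≈ 0.460 with slerp weights a = sin((1−f)δ)/sin δ ≈ 0.626, b = sin(fδ)/sin δ ≈ 0.543.
p = a·p₁ + b·p₂ ≈ (0.562, 0.797, 0.219); φ = arcsin(p_z) ≈ 12.64°, λ = atan2(p_y, p_x) ≈ 54.81°.

≈ 13°N, 55°E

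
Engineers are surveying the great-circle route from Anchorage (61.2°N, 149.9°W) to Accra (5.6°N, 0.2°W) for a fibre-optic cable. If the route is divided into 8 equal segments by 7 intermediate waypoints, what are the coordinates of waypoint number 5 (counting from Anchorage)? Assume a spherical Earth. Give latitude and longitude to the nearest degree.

≈ 45°N, 14°W

Write both endpoints as unit vectors p₁, p₂ with components (cos φ cos λ, cos φ sin λ, sin φ).
The central angle between the endpoints is δ = arccos(p₁·p₂) ≈ 1.905 rad (109.2°).
Interpolate at f = 5/8 with slerp weights a = sin((1−f)δ)/sin δ ≈ 0.694, b = sin(fδ)/sin δ ≈ 0.983.
p = a·p₁ + b·p₂ ≈ (0.689, -0.171, 0.704); φ = arcsin(p_z) ≈ 44.74°, λ = atan2(p_y, p_x) ≈ -13.93°.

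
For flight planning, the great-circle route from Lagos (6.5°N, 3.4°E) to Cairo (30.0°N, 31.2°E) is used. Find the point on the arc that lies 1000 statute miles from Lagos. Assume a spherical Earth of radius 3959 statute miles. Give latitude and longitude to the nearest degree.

≈ 17°N, 14°E

Convert each endpoint to a unit vector on the sphere (x = cos φ cos λ, y = cos φ sin λ, z = sin φ).
The central angle between the endpoints is δ = arccos(p₁·p₂) ≈ 0.613 rad (35.1°). The total great-circle distance is δ·R ≈ 0.613 × 3959 ≈ 2428 mi, so the target fraction is f = 1000/2428 ≈ 0.412.
Interpolate at f ≈ 0.412 with slerp weights a = sin((1−f)δ)/sin δ ≈ 0.613, b = sin(fδ)/sin δ ≈ 0.434.
p = a·p₁ + b·p₂ ≈ (0.930, 0.231, 0.287); φ = arcsin(p_z) ≈ 16.65°, λ = atan2(p_y, p_x) ≈ 13.95°.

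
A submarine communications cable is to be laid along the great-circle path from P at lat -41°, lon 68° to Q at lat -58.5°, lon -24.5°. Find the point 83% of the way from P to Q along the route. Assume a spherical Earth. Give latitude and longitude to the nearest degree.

Convert each endpoint to a unit vector on the sphere (x = cos φ cos λ, y = cos φ sin λ, z = sin φ).
The central angle between the endpoints is δ = arccos(p₁·p₂) ≈ 0.998 rad (57.2°).
Interpolate at f = 0.83 with slerp weights a = sin((1−f)δ)/sin δ ≈ 0.201, b = sin(fδ)/sin δ ≈ 0.877.
p = a·p₁ + b·p₂ ≈ (0.474, -0.049, -0.879); φ = arcsin(p_z) ≈ -61.56°, λ = atan2(p_y, p_x) ≈ -5.95°.

≈ lat -62°, lon -6°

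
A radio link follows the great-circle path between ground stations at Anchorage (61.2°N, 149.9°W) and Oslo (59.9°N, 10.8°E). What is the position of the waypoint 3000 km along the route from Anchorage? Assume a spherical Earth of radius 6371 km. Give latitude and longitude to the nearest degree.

Write both endpoints as unit vectors p₁, p₂ with components (cos φ cos λ, cos φ sin λ, sin φ).
The central angle between the endpoints is δ = arccos(p₁·p₂) ≈ 1.012 rad (58.0°). The total great-circle distance is δ·R ≈ 1.012 × 6371 ≈ 6448 km, so the target fraction is f = 3000/6448 ≈ 0.465.
Interpolate at f ≈ 0.465 with slerp weights a = sin((1−f)δ)/sin δ ≈ 0.608, b = sin(fδ)/sin δ ≈ 0.535.
p = a·p₁ + b·p₂ ≈ (0.010, -0.097, 0.995); φ = arcsin(p_z) ≈ 84.43°, λ = atan2(p_y, p_x) ≈ -83.87°.

≈ 84°N, 84°W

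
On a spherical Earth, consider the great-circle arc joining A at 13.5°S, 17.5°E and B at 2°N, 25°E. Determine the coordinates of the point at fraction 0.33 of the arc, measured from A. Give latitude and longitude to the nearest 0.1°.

≈ 8.4°S, 20.0°E

The haversine formula gives a central angle δ ≈ 0.300 rad (17.2°) between the endpoints.
Interpolate at f = 0.33 with slerp weights a = sin((1−f)δ)/sin δ ≈ 0.676, b = sin(fδ)/sin δ ≈ 0.334.
p = a·p₁ + b·p₂ ≈ (0.929, 0.339, -0.146); φ = arcsin(p_z) ≈ -8.40°, λ = atan2(p_y, p_x) ≈ 20.03°.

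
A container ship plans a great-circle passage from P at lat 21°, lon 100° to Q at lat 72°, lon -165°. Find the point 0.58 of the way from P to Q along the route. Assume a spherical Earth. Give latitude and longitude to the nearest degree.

≈ lat 59°, lon 124°

Convert each endpoint to a unit vector on the sphere (x = cos φ cos λ, y = cos φ sin λ, z = sin φ).
The central angle between the endpoints is δ = arccos(p₁·p₂) ≈ 1.250 rad (71.6°).
Interpolate at f = 0.58 with slerp weights a = sin((1−f)δ)/sin δ ≈ 0.528, b = sin(fδ)/sin δ ≈ 0.699.
p = a·p₁ + b·p₂ ≈ (-0.294, 0.430, 0.854); φ = arcsin(p_z) ≈ 58.62°, λ = atan2(p_y, p_x) ≈ 124.40°.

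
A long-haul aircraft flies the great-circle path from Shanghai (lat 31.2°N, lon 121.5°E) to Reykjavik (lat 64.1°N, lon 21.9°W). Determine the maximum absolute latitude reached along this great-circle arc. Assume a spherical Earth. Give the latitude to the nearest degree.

The great circle lies in the plane with unit normal n̂ = (p₁ × p₂)/|p₁ × p₂|.
Here n̂_z ≈ -0.226; the vertex latitude is φ_max = arccos|n̂_z| ≈ 76.9°.

≈ 77°N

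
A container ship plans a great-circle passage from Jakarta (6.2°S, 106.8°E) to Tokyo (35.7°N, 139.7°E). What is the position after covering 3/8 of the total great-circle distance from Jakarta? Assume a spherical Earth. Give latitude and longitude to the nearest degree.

The haversine formula gives a central angle δ ≈ 0.909 rad (52.1°) between the endpoints.
Interpolate at f = 3/8 with slerp weights a = sin((1−f)δ)/sin δ ≈ 0.682, b = sin(fδ)/sin δ ≈ 0.424.
p = a·p₁ + b·p₂ ≈ (-0.458, 0.872, 0.174); φ = arcsin(p_z) ≈ 10.00°, λ = atan2(p_y, p_x) ≈ 117.74°.

≈ (10°N, 118°E)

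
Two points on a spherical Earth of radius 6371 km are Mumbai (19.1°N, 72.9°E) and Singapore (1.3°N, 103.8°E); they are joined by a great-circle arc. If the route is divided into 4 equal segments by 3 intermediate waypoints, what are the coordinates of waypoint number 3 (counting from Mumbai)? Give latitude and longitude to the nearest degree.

≈ (6°N, 96°E)

Convert each endpoint to a unit vector on the sphere (x = cos φ cos λ, y = cos φ sin λ, z = sin φ).
The central angle between the endpoints is δ = arccos(p₁·p₂) ≈ 0.613 rad (35.1°).
Interpolate at f = 3/4 with slerp weights a = sin((1−f)δ)/sin δ ≈ 0.265, b = sin(fδ)/sin δ ≈ 0.771.
p = a·p₁ + b·p₂ ≈ (-0.110, 0.988, 0.104); φ = arcsin(p_z) ≈ 5.99°, λ = atan2(p_y, p_x) ≈ 96.36°.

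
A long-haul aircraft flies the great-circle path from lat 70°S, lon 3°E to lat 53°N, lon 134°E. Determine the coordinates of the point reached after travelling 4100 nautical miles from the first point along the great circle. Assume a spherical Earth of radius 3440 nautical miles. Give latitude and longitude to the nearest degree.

Write both endpoints as unit vectors p₁, p₂ with components (cos φ cos λ, cos φ sin λ, sin φ).
The central angle between the endpoints is δ = arccos(p₁·p₂) ≈ 2.658 rad (152.3°). The total great-circle distance is δ·R ≈ 2.658 × 3440 ≈ 9145 nmi, so the target fraction is f = 4100/9145 ≈ 0.448.
Interpolate at f ≈ 0.448 with slerp weights a = sin((1−f)δ)/sin δ ≈ 2.141, b = sin(fδ)/sin δ ≈ 2.000.
p = a·p₁ + b·p₂ ≈ (-0.105, 0.904, -0.415); φ = arcsin(p_z) ≈ -24.49°, λ = atan2(p_y, p_x) ≈ 96.61°.

≈ lat 24°S, lon 97°E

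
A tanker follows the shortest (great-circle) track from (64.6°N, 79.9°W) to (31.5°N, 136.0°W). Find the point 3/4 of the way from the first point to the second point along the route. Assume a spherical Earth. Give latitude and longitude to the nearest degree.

Write both endpoints as unit vectors p₁, p₂ with components (cos φ cos λ, cos φ sin λ, sin φ).
The central angle between the endpoints is δ = arccos(p₁·p₂) ≈ 0.829 rad (47.5°).
Interpolate at f = 3/4 with slerp weights a = sin((1−f)δ)/sin δ ≈ 0.279, b = sin(fδ)/sin δ ≈ 0.790.
p = a·p₁ + b·p₂ ≈ (-0.464, -0.586, 0.665); φ = arcsin(p_z) ≈ 41.67°, λ = atan2(p_y, p_x) ≈ -128.36°.

≈ (42°N, 128°W)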